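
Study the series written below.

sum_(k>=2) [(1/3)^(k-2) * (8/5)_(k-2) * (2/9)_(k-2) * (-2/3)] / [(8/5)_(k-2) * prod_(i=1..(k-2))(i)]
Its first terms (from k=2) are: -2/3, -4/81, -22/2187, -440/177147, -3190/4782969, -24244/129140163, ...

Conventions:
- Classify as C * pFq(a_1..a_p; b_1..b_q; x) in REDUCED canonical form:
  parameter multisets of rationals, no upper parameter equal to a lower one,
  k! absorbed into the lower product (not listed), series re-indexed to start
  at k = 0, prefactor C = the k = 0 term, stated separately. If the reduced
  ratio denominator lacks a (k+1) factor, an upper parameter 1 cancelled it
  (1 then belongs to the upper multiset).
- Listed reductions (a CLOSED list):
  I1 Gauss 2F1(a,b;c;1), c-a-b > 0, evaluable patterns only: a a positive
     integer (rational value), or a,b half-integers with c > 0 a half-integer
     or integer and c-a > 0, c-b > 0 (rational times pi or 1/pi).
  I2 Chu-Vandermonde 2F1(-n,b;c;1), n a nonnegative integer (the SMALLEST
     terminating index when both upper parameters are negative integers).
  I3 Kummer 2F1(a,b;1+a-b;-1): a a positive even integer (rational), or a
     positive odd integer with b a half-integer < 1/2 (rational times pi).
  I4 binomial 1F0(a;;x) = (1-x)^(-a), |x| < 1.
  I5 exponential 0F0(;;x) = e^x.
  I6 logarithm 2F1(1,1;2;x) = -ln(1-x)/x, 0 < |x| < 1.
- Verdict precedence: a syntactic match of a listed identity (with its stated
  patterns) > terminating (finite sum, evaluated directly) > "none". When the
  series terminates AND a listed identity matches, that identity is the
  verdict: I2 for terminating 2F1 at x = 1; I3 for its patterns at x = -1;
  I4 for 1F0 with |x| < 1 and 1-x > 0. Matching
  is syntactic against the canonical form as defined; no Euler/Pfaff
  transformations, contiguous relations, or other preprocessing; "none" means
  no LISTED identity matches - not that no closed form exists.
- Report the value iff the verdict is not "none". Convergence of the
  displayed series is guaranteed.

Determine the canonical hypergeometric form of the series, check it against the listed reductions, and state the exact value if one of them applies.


The series (x = 1/3) is 1F0: upper {2/9}, lower {-}, prefactor -2/3. Verdict: binomial (I4) matches (the 1F0 binomial series: exponent -2/9, x = 1/3). Value: (-2/3) * (2/3)^(-2/9).

First insight: x = (1/3) and the parameter 8/5 appears in both the upper and lower lists and cancels.
Ratio: r(k) = (1/3) * (k+2/9) / [(k+1)] - rational in k. x = (1/3); t_0 = -2/3; negate the roots.


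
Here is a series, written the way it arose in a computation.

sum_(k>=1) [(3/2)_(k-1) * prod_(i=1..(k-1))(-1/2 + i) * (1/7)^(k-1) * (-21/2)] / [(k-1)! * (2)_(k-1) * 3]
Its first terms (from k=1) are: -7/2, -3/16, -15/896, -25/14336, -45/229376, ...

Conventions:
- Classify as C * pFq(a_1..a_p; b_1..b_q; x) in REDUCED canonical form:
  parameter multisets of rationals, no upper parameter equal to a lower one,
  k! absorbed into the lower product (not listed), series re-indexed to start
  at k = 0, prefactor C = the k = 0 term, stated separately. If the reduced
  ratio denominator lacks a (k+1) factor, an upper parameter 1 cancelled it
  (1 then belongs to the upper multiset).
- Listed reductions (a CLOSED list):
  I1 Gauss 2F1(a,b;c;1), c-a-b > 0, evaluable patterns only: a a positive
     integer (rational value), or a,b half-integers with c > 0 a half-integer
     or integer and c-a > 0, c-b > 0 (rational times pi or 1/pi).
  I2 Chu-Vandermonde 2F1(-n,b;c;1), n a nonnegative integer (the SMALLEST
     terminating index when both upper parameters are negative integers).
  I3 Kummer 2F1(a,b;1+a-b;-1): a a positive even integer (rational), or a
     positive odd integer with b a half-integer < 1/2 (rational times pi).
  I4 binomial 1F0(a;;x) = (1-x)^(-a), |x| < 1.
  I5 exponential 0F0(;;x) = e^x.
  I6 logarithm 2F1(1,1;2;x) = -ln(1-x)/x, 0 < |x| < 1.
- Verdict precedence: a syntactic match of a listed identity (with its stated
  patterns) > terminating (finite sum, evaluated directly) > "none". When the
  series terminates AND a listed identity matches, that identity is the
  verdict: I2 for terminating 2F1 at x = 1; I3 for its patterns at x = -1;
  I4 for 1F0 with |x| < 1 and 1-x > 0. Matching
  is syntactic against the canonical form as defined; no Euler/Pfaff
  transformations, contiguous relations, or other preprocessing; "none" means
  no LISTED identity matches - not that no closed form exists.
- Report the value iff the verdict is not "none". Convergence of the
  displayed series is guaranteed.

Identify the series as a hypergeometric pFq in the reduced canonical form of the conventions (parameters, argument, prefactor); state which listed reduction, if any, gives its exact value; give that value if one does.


With C = -7/2: the canonical form is 2F1(1/2, 3/2; 2; 1/7). Verdict: none. No listed pattern accepts 2F1(1/2, 3/2; 2; 1/7).

Structural cue: x = (1/7) and the constant factors (C = -7/2, x = 1/7) combine into one prefactor.
Step ratio: r(k) = (1/7) * (k+1/2) (k+3/2) / [(k+2) (k+1)] ; factor over Q: parameters, x = (1/7), and C = -7/2.


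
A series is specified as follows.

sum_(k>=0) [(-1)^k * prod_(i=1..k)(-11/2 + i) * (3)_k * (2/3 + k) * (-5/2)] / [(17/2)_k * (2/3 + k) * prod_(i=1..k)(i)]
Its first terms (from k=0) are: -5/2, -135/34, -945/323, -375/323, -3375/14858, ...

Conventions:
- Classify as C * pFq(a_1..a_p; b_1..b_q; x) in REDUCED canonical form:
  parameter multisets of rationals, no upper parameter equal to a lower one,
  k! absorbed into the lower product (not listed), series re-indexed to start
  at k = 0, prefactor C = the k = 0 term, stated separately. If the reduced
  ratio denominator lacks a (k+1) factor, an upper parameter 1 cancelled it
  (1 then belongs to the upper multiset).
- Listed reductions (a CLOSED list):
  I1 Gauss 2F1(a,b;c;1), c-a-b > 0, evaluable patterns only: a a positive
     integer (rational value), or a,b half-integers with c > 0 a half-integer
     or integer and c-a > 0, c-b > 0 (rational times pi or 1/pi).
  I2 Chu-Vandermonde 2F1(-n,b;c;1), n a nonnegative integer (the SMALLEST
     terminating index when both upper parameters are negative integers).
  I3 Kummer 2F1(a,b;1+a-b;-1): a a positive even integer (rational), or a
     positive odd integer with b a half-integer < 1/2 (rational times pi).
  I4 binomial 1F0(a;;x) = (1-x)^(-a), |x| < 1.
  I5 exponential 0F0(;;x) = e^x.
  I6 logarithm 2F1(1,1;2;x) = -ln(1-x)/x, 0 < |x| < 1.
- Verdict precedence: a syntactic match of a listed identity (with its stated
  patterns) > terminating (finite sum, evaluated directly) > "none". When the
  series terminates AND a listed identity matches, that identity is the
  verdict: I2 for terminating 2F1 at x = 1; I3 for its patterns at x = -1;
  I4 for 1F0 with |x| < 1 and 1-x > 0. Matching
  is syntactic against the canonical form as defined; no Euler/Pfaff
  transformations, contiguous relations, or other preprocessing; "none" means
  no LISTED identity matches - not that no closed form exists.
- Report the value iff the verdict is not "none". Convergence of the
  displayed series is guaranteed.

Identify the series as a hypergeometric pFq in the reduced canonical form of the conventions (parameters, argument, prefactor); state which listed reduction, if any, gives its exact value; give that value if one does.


This is -5/2 * 2F1(-9/2, 3; 17/2; -1) in reduced canonical form. Verdict at x = -1: the Kummer evaluation I3 matches (x = -1; c = 17/2 equals 1+a-b for upper {-9/2, 3}: listed pattern). Exact value: (-225225/65536) * pi.

First insight: t_0 being -5/2, the product of the first k integers (prefactor -5/2) is k!.
Step ratio: r(k) = (-1) * (k-9/2) (k+3) / [(k+17/2) (k+1)] ; factor over Q: parameters, x = (-1), and C = -5/2.


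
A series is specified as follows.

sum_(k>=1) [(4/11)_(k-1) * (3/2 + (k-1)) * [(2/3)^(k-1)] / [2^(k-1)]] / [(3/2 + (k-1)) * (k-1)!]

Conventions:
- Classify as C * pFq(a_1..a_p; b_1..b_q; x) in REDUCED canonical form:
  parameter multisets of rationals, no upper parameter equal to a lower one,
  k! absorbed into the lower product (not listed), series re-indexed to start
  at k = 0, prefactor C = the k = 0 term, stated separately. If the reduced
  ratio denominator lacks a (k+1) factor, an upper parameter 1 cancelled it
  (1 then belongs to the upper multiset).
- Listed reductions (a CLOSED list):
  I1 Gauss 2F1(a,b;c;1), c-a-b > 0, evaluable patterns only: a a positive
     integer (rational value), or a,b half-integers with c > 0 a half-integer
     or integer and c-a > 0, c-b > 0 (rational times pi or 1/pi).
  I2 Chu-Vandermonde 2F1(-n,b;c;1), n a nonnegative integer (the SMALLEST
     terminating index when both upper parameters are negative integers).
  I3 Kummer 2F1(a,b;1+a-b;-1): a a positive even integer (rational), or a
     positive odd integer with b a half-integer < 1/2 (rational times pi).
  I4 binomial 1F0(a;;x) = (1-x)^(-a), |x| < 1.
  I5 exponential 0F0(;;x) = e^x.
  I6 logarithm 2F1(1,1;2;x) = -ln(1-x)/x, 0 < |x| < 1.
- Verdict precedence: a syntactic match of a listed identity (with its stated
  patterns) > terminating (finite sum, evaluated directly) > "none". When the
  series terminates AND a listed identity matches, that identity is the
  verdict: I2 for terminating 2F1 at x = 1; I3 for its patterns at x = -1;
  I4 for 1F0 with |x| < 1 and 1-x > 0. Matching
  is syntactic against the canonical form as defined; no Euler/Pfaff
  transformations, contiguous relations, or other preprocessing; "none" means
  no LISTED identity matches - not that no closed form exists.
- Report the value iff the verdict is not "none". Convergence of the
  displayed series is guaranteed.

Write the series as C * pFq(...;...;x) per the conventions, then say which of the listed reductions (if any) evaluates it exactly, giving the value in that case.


Classification (C = 1): 1F0 with upper {4/11}, lower {-}, argument x = 1/3. Verdict: the binomial series (I4) applies (the 1F0 binomial series: exponent -4/11, x = 1/3). Exact value: (2/3)^(-4/11).

The tell: with t_0 = 1, the two k-th powers (C = 1, x = 1/3) combine into one argument.
Term ratio: r(k) = (1/3) * (k+4/11) / [(k+1)] - rational; roots negated = parameters, x = (1/3), C = 1.


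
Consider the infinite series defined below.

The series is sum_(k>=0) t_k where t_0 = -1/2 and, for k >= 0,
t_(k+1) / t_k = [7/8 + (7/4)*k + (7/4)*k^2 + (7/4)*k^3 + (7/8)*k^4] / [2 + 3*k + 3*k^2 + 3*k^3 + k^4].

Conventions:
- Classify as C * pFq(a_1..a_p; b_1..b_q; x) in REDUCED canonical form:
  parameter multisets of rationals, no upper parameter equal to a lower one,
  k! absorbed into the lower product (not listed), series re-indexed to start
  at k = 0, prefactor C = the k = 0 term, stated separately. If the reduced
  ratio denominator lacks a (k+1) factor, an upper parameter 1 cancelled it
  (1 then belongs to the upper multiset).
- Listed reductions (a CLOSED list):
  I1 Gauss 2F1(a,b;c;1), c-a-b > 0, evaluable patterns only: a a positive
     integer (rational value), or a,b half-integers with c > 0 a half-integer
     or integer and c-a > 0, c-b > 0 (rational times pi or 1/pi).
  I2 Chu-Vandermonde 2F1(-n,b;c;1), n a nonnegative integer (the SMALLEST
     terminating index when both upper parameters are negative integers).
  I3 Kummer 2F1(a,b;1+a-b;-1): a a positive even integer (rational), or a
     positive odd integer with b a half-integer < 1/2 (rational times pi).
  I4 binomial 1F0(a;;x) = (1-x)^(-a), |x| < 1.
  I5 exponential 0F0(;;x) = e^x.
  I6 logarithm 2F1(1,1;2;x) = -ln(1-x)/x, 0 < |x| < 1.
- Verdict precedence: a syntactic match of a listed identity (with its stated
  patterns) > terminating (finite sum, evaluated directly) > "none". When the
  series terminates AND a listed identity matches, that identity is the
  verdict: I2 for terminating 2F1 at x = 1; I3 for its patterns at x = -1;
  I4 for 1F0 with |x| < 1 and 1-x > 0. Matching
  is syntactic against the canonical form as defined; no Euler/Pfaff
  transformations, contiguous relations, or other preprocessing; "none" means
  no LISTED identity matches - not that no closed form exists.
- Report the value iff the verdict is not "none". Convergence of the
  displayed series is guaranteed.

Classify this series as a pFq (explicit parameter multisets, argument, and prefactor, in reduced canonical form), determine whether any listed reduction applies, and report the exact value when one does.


Classification (C = -1/2): 2F1 with upper {1, 1}, lower {2}, argument x = 7/8. Verdict: logarithm (I6) fires (the logarithm: parameters (1,1;2), x = 7/8). Its exact value is (4/7) * ln(1/8).

Structural cue: t_0 being -1/2, factor the ratio over Q (C = -1/2): negated roots = parameters.
Adjacent-term ratio: r(k) = (7/8) * (k+1) (k+1) / [(k+2) (k+1)] ; factor over Q: parameters, x = (7/8), and C = -1/2.


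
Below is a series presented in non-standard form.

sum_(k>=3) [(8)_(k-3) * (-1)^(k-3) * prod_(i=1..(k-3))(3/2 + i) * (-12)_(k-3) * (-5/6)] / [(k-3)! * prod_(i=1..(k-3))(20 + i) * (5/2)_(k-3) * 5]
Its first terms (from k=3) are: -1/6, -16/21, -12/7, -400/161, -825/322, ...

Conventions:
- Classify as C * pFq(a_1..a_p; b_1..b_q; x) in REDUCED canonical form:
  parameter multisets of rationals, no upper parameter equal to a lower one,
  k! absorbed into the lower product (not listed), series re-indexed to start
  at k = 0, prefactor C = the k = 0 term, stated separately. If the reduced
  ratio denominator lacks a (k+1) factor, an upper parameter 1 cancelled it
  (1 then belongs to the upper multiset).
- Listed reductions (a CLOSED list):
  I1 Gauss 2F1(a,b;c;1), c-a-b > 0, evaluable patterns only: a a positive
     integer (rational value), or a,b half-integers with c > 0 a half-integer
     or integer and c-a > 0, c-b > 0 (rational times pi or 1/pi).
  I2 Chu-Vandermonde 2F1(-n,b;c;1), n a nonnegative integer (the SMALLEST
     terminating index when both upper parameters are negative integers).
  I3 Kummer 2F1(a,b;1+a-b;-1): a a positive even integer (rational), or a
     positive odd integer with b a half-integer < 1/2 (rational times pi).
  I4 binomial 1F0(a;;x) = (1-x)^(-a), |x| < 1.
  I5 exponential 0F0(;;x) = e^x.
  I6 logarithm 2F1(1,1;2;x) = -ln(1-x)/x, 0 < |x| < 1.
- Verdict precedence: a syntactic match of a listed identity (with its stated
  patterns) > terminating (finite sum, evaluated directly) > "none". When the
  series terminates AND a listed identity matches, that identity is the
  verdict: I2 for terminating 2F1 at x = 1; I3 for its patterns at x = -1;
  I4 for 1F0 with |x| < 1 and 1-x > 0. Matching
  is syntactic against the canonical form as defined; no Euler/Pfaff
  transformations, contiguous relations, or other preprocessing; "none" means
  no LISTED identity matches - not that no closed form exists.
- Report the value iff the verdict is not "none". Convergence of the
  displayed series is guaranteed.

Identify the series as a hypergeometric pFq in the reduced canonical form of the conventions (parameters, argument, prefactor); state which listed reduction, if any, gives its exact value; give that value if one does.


Key step: with t_0 = -1/6, the parameter 5/2 appears in both the upper and lower lists and cancels.
Consecutive-term ratio: r(k) = (-1) * (k-12) (k+8) / [(k+21) (k+1)] - rational in k. x = (-1); t_0 = -1/6; negate the roots.

With C = -1/6: the canonical form is 2F1(-12, 8; 21; -1). Verdict (x = -1): Kummer (I3) applies (x = -1; c = 21 equals 1+a-b for upper {-12, 8}: listed pattern). Hence: -323/28.


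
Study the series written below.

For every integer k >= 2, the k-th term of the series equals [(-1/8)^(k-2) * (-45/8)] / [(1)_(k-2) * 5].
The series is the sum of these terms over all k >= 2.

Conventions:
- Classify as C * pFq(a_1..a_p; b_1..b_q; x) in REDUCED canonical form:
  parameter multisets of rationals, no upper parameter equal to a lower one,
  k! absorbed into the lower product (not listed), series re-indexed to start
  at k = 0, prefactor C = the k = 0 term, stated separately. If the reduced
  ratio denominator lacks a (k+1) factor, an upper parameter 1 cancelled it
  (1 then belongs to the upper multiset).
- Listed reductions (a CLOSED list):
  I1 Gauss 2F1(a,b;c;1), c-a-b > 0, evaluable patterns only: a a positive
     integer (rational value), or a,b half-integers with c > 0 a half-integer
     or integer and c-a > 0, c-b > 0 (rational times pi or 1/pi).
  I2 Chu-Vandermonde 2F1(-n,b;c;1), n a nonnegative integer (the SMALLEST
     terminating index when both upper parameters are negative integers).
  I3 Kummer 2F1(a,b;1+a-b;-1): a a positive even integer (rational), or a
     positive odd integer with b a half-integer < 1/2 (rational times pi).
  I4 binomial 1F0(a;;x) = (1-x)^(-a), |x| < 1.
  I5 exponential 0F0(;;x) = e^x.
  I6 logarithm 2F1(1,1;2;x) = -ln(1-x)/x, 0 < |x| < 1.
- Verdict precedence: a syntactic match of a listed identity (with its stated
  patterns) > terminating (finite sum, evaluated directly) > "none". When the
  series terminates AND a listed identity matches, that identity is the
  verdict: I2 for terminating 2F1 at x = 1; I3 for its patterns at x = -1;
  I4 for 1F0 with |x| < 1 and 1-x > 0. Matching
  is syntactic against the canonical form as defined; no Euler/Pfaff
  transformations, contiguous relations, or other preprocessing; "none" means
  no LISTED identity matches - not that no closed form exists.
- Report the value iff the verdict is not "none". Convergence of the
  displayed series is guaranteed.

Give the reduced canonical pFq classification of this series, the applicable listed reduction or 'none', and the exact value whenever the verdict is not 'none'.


x = -1/8 here; the reduced form reads 0F0, upper {-}, lower {-}, C = -9/8. Verdict: exponential (I5) matches (the 0F0 exponential series at x = -1/8). Exact value: (-9/8) * e^(-1/8).

Key observation: t_0 being -9/8, (1)_k (C = -9/8, x = -1/8) is k! itself.
Adjacent-term ratio: r(k) = (-1/8) * 1 / [(k+1)] - poly over poly, x = (-1/8) from leading terms; C = -9/8 at k = 0.


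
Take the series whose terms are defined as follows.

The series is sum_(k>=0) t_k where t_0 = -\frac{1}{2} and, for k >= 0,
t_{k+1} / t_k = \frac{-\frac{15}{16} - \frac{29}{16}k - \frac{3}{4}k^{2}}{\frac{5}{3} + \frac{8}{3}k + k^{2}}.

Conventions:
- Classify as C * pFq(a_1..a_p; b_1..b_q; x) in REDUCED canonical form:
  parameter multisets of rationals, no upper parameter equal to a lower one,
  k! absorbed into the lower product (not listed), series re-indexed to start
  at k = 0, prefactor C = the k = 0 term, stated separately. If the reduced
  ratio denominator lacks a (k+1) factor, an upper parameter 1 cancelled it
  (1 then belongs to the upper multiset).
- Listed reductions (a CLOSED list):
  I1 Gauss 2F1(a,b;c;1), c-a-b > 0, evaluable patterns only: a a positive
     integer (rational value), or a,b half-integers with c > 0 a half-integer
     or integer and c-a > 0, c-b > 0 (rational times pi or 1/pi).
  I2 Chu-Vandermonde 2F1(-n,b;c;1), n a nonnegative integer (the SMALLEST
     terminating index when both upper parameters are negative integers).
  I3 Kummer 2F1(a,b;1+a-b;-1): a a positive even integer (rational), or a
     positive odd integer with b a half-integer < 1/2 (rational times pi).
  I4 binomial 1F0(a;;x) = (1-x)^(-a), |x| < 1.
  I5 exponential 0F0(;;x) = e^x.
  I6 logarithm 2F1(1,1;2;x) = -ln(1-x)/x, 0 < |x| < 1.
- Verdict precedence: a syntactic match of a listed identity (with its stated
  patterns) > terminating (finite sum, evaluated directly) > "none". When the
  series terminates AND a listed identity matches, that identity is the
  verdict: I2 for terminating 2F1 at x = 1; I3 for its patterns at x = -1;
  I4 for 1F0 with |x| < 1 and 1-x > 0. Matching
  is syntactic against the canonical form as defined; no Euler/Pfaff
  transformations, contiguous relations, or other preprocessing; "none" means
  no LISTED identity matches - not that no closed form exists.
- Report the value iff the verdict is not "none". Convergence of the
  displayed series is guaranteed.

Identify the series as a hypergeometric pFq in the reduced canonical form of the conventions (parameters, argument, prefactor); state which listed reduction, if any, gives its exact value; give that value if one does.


At argument -\frac{3}{4}: a 1F0 with upper {\frac{3}{4}}, lower {-}, scaled by C = -\frac{1}{2}. Verdict: the I4 binomial reduction fires (the 1F0 binomial series: exponent -3/4, x = -\frac{3}{4}). Hence: \left(-\frac{1}{2}\right) \cdot \left(\frac{7}{4}\right)^{-\frac{3}{4}}.

The tell: x = -\frac{3}{4} and the parameter 5/3 appears in both the upper and lower lists and cancels.
Step ratio: r(k) = -\frac{3}{4} * (k+\frac{3}{4}) / [(k+1)] - rational in k. x = -\frac{3}{4}; t_0 = -\frac{1}{2}; negate the roots.


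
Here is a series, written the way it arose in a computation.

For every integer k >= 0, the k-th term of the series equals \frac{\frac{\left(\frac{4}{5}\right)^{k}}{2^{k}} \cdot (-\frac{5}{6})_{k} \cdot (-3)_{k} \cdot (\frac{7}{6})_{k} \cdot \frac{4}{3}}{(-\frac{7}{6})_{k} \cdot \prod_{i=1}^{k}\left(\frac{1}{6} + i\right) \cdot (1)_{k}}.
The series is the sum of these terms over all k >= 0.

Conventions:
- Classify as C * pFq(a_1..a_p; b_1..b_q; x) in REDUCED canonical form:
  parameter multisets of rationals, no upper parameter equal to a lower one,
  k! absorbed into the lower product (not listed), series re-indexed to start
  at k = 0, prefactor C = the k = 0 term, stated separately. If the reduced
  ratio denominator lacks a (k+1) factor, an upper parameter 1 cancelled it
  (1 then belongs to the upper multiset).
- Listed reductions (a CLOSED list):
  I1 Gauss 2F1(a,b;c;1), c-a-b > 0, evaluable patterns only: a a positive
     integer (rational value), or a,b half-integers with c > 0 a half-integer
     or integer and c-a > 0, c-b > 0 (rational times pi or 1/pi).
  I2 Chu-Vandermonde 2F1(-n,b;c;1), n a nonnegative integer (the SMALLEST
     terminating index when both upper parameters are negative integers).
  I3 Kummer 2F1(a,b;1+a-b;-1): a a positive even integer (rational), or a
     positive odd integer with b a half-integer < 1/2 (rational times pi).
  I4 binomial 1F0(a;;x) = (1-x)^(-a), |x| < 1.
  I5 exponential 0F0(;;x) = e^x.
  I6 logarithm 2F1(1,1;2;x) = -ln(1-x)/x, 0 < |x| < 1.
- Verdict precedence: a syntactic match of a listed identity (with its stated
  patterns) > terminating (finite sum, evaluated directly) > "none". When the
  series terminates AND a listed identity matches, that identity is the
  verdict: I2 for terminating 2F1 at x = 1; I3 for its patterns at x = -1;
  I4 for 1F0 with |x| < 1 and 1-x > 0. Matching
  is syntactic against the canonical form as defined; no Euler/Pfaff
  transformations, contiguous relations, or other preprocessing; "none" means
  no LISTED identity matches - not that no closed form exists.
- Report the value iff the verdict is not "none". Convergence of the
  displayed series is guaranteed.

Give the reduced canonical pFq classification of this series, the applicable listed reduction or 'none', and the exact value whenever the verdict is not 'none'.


Reduced: x = \frac{2}{5}, 2F1, upper = {-3, -\frac{5}{6}}, lower = {-\frac{7}{6}}, C = \frac{4}{3}. Verdict: terminating. (-3)_k vanishes past k = 3, leaving a 4-term sum, computed directly. Hence: -\frac{68}{375}.

First insight: t_0 being \frac{4}{3}, the lower running product (prefactor 4/3) is a rising factorial.
Consecutive-term ratio: r(k) = \frac{2}{5} * (k-3) (k-\frac{5}{6}) / [(k-\frac{7}{6}) (k+1)] - rational in k, leading ratio \frac{2}{5}; with t_0 = \frac{4}{3}, classification follows.


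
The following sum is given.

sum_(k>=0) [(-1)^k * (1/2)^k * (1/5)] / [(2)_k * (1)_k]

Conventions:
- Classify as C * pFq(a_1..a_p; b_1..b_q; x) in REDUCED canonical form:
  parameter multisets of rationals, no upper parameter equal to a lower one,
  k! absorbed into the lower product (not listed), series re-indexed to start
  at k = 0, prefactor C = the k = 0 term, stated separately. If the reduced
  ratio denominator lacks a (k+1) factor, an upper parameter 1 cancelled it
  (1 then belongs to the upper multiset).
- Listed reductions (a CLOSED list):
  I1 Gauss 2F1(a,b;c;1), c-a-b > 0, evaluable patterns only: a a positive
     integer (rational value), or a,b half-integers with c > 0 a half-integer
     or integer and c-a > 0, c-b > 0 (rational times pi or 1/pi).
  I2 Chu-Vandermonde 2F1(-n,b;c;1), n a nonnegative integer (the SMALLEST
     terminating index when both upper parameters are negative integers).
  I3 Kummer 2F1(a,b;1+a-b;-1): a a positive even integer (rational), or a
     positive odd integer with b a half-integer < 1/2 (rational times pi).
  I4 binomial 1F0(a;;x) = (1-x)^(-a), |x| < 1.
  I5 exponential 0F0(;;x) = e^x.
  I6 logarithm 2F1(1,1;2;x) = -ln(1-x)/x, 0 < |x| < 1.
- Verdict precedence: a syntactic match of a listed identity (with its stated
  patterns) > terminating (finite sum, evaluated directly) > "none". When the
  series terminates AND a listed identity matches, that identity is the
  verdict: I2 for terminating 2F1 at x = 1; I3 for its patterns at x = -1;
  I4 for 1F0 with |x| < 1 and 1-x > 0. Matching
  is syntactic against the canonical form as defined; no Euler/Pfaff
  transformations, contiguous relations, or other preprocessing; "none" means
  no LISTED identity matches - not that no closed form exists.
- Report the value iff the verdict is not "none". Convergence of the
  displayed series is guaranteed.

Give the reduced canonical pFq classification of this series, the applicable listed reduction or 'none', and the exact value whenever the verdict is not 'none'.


Key observation: x = (-1/2) and the (-1)^k factor (prefactor 1/5) folds into the argument's sign.
Step ratio: r(k) = (-1/2) * 1 / [(k+2) (k+1)] ; factor over Q: parameters, x = (-1/2), and C = 1/5.

Prefactor 1/5, argument -1/2: 0F1 with upper {-} over lower {2}. Verdict: none - at argument -1/2 the multisets {-} ; {2} match no listed identity.


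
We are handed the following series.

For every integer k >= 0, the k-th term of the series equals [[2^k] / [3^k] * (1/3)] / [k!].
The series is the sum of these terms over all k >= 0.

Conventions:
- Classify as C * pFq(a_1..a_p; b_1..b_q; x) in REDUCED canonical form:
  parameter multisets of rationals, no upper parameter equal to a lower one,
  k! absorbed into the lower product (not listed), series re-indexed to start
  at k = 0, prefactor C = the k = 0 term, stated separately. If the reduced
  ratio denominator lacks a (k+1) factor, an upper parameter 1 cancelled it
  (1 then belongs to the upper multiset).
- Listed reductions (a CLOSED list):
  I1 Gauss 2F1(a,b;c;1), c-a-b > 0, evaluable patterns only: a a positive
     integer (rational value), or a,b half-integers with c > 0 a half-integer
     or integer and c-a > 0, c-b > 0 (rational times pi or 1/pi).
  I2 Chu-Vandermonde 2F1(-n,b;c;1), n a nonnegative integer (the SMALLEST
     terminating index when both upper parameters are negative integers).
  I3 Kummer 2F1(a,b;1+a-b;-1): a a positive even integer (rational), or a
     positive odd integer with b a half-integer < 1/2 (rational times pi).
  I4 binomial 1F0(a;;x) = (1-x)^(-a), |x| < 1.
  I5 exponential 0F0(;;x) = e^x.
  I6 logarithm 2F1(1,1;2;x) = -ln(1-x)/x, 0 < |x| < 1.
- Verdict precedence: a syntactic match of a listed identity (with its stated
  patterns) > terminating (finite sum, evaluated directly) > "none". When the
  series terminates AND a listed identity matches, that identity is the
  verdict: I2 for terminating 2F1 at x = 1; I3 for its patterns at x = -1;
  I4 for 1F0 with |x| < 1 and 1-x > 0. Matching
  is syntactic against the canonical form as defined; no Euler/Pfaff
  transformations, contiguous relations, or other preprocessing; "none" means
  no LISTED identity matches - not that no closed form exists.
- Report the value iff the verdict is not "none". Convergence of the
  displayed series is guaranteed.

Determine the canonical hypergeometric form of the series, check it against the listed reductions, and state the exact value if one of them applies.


Structural cue: t_0 being 1/3, the two geometric factors (C = 1/3, x = 2/3) combine into one argument.
Ratio: r(k) = (2/3) * 1 / [(k+1)] - poly over poly, x = (2/3) from leading terms; C = 1/3 at k = 0.

At argument 2/3: a 0F0 with upper {-}, lower {-}, scaled by C = 1/3. Verdict: this is exponential (I5) (the 0F0 exponential series at x = 2/3). Sum: (1/3) * e^(2/3).


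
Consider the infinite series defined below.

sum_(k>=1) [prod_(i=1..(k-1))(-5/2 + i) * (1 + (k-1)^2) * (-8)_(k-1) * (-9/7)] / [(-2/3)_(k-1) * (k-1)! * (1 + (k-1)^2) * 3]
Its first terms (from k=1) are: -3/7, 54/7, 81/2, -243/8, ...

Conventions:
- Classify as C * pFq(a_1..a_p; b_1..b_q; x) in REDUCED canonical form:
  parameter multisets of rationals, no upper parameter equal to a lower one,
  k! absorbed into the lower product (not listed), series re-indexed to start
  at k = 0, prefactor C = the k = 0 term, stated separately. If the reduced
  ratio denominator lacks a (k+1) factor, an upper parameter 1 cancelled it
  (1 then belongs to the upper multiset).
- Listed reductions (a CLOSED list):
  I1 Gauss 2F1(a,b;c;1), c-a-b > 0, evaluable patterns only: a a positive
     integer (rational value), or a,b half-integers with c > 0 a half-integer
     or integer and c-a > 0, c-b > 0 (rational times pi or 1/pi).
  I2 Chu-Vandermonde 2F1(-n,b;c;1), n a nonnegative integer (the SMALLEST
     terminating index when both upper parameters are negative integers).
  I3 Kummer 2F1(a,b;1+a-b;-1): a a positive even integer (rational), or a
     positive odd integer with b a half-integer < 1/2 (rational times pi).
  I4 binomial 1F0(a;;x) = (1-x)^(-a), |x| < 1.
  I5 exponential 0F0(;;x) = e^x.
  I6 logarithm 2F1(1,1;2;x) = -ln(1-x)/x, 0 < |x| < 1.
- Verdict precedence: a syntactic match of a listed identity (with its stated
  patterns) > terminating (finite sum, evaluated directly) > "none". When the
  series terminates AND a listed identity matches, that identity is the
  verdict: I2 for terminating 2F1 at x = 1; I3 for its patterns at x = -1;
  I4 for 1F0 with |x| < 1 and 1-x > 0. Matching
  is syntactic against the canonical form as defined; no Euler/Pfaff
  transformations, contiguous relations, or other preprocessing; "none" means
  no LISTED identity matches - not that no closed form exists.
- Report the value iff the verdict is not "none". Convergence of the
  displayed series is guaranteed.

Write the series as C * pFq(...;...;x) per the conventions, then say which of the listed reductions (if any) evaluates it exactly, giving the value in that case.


This is -3/7 * 2F1(-8, -3/2; -2/3; 1) in reduced canonical form. Verdict: the Chu-Vandermonde identity I2 applies (terminating 2F1 at x = 1 with n = 8, b = -3/2, c = -2/3). Exact value: 3605291745/113311744.

The tell: from the first term -3/7: k^2 + 1 divides numerator and denominator alike; C = -3/7, x = 1 after cancelling.
Ratio: r(k) = 1 * (k-8) (k-3/2) / [(k-2/3) (k+1)] - rational in k, leading ratio 1; with t_0 = -3/7, classification follows.


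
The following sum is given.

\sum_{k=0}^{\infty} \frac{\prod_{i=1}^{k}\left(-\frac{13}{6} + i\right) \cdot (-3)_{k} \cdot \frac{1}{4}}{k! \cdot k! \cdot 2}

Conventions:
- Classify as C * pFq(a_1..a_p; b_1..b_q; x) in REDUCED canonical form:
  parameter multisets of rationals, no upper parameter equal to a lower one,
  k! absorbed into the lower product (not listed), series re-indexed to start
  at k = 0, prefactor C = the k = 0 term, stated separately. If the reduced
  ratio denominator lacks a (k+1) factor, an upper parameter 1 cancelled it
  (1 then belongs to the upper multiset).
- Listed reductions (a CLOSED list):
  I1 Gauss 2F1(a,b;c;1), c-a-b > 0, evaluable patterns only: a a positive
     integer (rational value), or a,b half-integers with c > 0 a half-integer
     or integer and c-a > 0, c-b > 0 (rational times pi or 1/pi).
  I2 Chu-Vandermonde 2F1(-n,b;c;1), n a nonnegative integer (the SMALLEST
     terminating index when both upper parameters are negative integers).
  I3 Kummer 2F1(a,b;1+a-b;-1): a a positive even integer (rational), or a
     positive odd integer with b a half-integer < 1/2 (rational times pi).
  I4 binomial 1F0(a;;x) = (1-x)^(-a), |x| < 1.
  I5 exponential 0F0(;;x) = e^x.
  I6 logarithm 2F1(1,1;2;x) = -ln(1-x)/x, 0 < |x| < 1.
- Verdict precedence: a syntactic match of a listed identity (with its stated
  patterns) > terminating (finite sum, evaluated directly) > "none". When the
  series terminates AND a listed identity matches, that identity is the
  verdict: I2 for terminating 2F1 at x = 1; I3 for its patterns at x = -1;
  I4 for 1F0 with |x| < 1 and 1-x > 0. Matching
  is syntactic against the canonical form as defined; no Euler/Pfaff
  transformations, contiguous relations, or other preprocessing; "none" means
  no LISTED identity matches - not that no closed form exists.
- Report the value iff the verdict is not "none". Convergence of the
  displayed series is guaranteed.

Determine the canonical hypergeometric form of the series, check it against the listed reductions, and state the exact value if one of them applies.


The tell: from the first term \frac{1}{8}: the denominator's factorial ratio (prefactor 1/8) is a lower Pochhammer.
Adjacent-term ratio: r(k) = 1 * (k-3) (k-\frac{7}{6}) / [(k+1) (k+1)] - poly over poly, x = 1 from leading terms; C = \frac{1}{8} at k = 0.

x = 1 here; the reduced form reads 2F1, upper {-3, -\frac{7}{6}}, lower {1}, C = \frac{1}{8}. Verdict (x = 1): Chu-Vandermonde (I2) applies (terminating 2F1 at x = 1 with n = 3, b = -7/6, c = 1). Its exact value is \frac{6175}{10368}.


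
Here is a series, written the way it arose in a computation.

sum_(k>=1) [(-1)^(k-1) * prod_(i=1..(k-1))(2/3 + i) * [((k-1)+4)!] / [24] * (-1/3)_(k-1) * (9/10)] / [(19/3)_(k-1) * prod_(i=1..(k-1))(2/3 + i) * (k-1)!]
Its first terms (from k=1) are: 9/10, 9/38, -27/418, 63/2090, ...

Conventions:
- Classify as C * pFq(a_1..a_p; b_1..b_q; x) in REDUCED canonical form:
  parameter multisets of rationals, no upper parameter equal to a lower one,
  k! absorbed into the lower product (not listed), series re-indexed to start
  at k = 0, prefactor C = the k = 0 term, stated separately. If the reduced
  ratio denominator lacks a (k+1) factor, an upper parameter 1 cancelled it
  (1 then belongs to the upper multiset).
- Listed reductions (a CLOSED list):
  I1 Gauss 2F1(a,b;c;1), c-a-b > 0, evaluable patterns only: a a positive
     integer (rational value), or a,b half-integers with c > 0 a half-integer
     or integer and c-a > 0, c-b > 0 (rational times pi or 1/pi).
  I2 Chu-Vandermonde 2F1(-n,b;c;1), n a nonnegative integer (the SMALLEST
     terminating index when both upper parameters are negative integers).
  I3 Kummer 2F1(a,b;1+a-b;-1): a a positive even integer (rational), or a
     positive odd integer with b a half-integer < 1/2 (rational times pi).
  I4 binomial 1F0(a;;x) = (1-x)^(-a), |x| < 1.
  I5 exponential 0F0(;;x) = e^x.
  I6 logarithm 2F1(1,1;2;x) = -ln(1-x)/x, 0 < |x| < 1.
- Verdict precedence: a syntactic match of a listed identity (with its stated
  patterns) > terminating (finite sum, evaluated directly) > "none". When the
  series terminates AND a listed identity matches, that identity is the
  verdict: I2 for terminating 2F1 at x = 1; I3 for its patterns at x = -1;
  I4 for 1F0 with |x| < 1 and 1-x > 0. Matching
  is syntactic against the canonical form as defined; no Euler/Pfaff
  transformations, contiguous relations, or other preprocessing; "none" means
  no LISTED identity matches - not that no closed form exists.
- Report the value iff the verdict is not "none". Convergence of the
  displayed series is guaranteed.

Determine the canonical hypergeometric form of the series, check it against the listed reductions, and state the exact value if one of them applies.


Prefactor 9/10, argument -1: 2F1 with upper {-1/3, 5} over lower {19/3}. Verdict: none - this 2F1 at x = -1 matches no listed pattern, and upper {-1/3, 5} holds no stopper.

Key observation: x = (-1) and the running product (C = 9/10) telescopes to a rising factorial.
Adjacent-term ratio: r(k) = (-1) * (k-1/3) (k+5) / [(k+19/3) (k+1)] ; factor over Q: parameters, x = (-1), and C = 9/10.


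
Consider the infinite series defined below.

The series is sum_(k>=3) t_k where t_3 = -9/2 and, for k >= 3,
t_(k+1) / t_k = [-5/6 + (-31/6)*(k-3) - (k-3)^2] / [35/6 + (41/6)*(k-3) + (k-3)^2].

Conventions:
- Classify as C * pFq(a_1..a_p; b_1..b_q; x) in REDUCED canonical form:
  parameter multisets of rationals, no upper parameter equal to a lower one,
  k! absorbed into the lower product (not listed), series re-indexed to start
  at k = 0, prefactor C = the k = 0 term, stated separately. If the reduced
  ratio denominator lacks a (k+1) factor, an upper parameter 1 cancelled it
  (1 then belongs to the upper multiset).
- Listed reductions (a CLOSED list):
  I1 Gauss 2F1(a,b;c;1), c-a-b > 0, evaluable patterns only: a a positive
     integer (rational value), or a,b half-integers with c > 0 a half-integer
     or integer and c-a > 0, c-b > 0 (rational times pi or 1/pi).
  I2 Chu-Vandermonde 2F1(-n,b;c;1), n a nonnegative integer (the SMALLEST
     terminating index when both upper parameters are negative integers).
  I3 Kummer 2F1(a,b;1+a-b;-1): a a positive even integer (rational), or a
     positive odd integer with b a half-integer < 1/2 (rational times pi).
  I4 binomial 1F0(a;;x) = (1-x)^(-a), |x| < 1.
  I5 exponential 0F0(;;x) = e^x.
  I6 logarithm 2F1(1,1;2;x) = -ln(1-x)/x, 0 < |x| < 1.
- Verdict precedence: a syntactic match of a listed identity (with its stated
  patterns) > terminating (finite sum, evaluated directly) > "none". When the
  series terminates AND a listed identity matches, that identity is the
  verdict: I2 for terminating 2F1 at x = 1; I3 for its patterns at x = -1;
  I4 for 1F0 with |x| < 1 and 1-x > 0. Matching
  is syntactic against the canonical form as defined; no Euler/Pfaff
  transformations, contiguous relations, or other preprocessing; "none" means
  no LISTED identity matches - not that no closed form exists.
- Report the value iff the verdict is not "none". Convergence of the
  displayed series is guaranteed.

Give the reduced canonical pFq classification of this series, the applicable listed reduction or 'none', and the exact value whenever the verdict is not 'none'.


Prefactor -9/2, argument -1: 2F1 with upper {1/6, 5} over lower {35/6}. Verdict: none. A 2F1 with upper {1/6, 5} fits none of I1-I6 at x = -1; the sum runs forever.

First insight: t_0 being -9/2, the expanded ratio factors over Q; C = -9/2, roots give parameters.
Adjacent-term ratio: r(k) = (-1) * (k+1/6) (k+5) / [(k+35/6) (k+1)] - rational in k, leading ratio (-1); with t_0 = -9/2, classification follows.


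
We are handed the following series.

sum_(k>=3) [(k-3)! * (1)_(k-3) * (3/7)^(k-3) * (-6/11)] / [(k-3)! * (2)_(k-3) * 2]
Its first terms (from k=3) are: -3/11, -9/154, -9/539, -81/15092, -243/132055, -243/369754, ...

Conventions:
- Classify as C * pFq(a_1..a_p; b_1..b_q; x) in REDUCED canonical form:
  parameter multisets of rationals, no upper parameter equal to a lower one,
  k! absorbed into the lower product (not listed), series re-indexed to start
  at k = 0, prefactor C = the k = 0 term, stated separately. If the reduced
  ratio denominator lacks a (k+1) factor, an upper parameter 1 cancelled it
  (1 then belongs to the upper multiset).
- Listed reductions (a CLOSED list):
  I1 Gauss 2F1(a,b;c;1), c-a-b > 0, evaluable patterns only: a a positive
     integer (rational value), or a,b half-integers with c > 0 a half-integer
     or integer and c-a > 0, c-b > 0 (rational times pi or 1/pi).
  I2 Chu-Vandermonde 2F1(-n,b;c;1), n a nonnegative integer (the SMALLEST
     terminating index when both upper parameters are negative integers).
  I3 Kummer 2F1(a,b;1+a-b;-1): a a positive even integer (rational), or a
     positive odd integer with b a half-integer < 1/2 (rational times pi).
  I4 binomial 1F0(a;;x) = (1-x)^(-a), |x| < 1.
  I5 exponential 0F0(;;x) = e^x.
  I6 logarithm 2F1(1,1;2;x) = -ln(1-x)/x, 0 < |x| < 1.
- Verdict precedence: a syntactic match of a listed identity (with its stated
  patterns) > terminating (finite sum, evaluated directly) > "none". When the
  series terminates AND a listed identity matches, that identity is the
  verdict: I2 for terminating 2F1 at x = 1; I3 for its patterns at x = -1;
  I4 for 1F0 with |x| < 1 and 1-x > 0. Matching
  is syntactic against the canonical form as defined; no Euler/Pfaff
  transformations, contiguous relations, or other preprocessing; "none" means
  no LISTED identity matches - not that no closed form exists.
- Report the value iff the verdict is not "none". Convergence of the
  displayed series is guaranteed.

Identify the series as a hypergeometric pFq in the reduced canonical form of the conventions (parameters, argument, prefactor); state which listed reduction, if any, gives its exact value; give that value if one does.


x = 3/7 here; the reduced form reads 2F1, upper {1, 1}, lower {2}, C = -3/11. Verdict: this is the I6 logarithm reduction (the logarithm: parameters (1,1;2), x = 3/7). Hence: (7/11) * ln(4/7).

Key step: t_0 being -3/11, the factorial ratio (C = -3/11, x = 3/7) (k+a-1)!/(a-1)! is a rising factorial (a)_k.
Term ratio: r(k) = (3/7) * (k+1) (k+1) / [(k+2) (k+1)] - rational in k, leading ratio (3/7); with t_0 = -3/11, classification follows.
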